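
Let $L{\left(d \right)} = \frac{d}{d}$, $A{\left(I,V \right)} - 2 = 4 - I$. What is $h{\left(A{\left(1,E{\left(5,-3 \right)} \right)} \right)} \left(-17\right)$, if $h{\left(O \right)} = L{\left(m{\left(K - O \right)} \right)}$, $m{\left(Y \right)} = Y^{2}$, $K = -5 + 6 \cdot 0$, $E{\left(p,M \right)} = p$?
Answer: $-17$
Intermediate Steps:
$A{\left(I,V \right)} = 6 - I$ ($A{\left(I,V \right)} = 2 - \left(-4 + I\right) = 6 - I$)
$K = -5$ ($K = -5 + 0 = -5$)
$L{\left(d \right)} = 1$
$h{\left(O \right)} = 1$
$h{\left(A{\left(1,E{\left(5,-3 \right)} \right)} \right)} \left(-17\right) = 1 \left(-17\right) = -17$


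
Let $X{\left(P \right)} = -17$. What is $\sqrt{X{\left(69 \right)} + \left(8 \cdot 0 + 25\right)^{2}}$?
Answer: $4 \sqrt{38} \approx 24.658$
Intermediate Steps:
$\sqrt{X{\left(69 \right)} + \left(8 \cdot 0 + 25\right)^{2}} = \sqrt{-17 + \left(8 \cdot 0 + 25\right)^{2}} = \sqrt{-17 + \left(0 + 25\right)^{2}} = \sqrt{-17 + 25^{2}} = \sqrt{-17 + 625} = \sqrt{608} = 4 \sqrt{38}$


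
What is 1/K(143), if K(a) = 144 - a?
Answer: 1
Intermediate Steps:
1/K(143) = 1/(144 - 1*143) = 1/(144 - 143) = 1/1 = 1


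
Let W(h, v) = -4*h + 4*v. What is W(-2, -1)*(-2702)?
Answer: -10808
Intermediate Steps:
W(-2, -1)*(-2702) = (-4*(-2) + 4*(-1))*(-2702) = (8 - 4)*(-2702) = 4*(-2702) = -10808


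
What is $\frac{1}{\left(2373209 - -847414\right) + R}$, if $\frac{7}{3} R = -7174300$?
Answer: $\frac{1}{145923} \approx 6.8529 \cdot 10^{-6}$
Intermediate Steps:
$R = -3074700$ ($R = \frac{3}{7} \left(-7174300\right) = -3074700$)
$\frac{1}{\left(2373209 - -847414\right) + R} = \frac{1}{\left(2373209 - -847414\right) - 3074700} = \frac{1}{\left(2373209 + 847414\right) - 3074700} = \frac{1}{3220623 - 3074700} = \frac{1}{145923}$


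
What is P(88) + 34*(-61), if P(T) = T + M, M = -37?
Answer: -2023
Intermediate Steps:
P(T) = -37 + T (P(T) = T - 37 = -37 + T)
P(88) + 34*(-61) = (-37 + 88) + 34*(-61) = 51 - 2074 = -2023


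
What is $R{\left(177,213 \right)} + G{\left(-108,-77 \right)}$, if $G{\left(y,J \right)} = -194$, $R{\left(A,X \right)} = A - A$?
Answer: $-194$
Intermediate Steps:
$R{\left(A,X \right)} = 0$
$R{\left(177,213 \right)} + G{\left(-108,-77 \right)} = 0 - 194 = -194$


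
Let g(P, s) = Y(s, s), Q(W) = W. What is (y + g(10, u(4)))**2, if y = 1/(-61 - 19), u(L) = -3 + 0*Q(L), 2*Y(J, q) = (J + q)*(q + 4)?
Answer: 58081/6400 ≈ 9.0751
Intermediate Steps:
Y(J, q) = (4 + q)*(J + q)/2 (Y(J, q) = ((J + q)*(q + 4))/2 = ((J + q)*(4 + q))/2 = ((4 + q)*(J + q))/2 = (4 + q)*(J + q)/2)
u(L) = -3 (u(L) = -3 + 0*L = -3 + 0 = -3)
y = -1/80 (y = 1/(-80) = -1/80 ≈ -0.012500)
g(P, s) = s**2 + 4*s (g(P, s) = s**2/2 + 2*s + 2*s + s*s/2 = s**2/2 + 2*s + 2*s + s**2/2 = s**2 + 4*s)
(y + g(10, u(4)))**2 = (-1/80 - 3*(4 - 3))**2 = (-1/80 - 3*1)**2 = (-1/80 - 3)**2 = (-241/80)**2 = 58081/6400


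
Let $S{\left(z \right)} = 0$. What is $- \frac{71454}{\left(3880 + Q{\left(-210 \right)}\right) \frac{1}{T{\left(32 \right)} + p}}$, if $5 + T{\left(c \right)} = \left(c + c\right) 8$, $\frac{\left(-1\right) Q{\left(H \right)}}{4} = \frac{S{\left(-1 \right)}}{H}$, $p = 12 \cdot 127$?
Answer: $- \frac{72561537}{1940} \approx -37403.0$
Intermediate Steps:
$p = 1524$
$Q{\left(H \right)} = 0$ ($Q{\left(H \right)} = - 4 \frac{0}{H} = \left(-4\right) 0 = 0$)
$T{\left(c \right)} = -5 + 16 c$ ($T{\left(c \right)} = -5 + \left(c + c\right) 8 = -5 + 2 c 8 = -5 + 16 c$)
$- \frac{71454}{\left(3880 + Q{\left(-210 \right)}\right) \frac{1}{T{\left(32 \right)} + p}} = - \frac{71454}{\left(3880 + 0\right) \frac{1}{\left(-5 + 16 \cdot 32\right) + 1524}} = - \frac{71454}{3880 \frac{1}{\left(-5 + 512\right) + 1524}} = - \frac{71454}{3880 \frac{1}{507 + 1524}} = - \frac{71454}{3880 \cdot \frac{1}{2031}} = - \frac{71454}{\frac{3880}{2031}} = \left(-71454\right) \frac{2031}{3880} = - \frac{72561537}{1940}$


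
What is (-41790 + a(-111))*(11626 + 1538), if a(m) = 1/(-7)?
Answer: -3850878084/7 ≈ -5.5013e+8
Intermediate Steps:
a(m) = -1/7
(-41790 + a(-111))*(11626 + 1538) = (-41790 - 1/7)*(11626 + 1538) = -292531/7*13164 = -3850878084/7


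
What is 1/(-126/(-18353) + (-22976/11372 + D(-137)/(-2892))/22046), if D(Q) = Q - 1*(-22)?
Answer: 3326687573985528/22540043334817 ≈ 147.59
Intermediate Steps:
D(Q) = 22 + Q (D(Q) = Q + 22 = 22 + Q)
1/(-126/(-18353) + (-22976/11372 + D(-137)/(-2892))/22046) = 1/(-126/(-18353) + (-22976/11372 + (22 - 137)/(-2892))/22046) = 1/(-126*(-1/18353) + (-22976*1/11372 - 115*(-1/2892))*(1/22046)) = 1/(126/18353 + (-5744/2843 + 115/2892)*(1/22046)) = 1/(126/18353 - 16284703/8221956*1/22046) = 1/(126/18353 - 16284703/181261241976) = 1/(22540043334817/3326687573985528) = 3326687573985528/22540043334817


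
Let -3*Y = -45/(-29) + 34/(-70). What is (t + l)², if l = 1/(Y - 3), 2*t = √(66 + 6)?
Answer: 1888239627/104387089 - 18270*√2/10217 ≈ 15.560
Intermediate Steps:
t = 3*√2 (t = √(66 + 6)/2 = √72/2 = (6*√2)/2 = 3*√2 ≈ 4.2426)
Y = -1082/3045 (Y = -(-45/(-29) + 34/(-70))/3 = -(-45*(-1/29) + 34*(-1/70))/3 = -(45/29 - 17/35)/3 = -⅓*1082/1015 = -1082/3045 ≈ -0.35534)
l = -3045/10217 (l = 1/(-1082/3045 - 3) = 1/(-10217/3045) = -3045/10217 ≈ -0.29803)
(t + l)² = (3*√2 - 3045/10217)² = (-3045/10217 + 3*√2)²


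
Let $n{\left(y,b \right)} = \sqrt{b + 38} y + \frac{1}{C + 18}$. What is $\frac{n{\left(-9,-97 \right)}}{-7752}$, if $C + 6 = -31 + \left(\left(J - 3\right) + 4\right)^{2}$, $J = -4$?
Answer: $\frac{1}{77520} + \frac{3 i \sqrt{59}}{2584} \approx 1.29 \cdot 10^{-5} + 0.0089177 i$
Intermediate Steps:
$C = -28$ ($C = -6 - \left(31 - \left(\left(-4 - 3\right) + 4\right)^{2}\right) = -6 - \left(31 - \left(-7 + 4\right)^{2}\right) = -6 - \left(31 - \left(-3\right)^{2}\right) = -6 + \left(-31 + 9\right) = -6 - 22 = -28$)
$n{\left(y,b \right)} = - \frac{1}{10} + y \sqrt{38 + b}$ ($n{\left(y,b \right)} = \sqrt{b + 38} y + \frac{1}{-28 + 18} = \sqrt{38 + b} y + \frac{1}{-10} = y \sqrt{38 + b} - \frac{1}{10} = - \frac{1}{10} + y \sqrt{38 + b}$)
$\frac{n{\left(-9,-97 \right)}}{-7752} = \frac{- \frac{1}{10} - 9 \sqrt{38 - 97}}{-7752} = \left(- \frac{1}{10} - 9 \sqrt{-59}\right) \left(- \frac{1}{7752}\right) = \left(- \frac{1}{10} - 9 i \sqrt{59}\right) \left(- \frac{1}{7752}\right) = \frac{1}{77520} + \frac{3 i \sqrt{59}}{2584}$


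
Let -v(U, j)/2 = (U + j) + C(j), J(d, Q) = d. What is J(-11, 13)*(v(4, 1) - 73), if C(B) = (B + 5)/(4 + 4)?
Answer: 1859/2 ≈ 929.50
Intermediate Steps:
C(B) = 5/8 + B/8 (C(B) = (5 + B)/8 = (5 + B)*(⅛) = 5/8 + B/8)
v(U, j) = -5/4 - 2*U - 9*j/4 (v(U, j) = -2*((U + j) + (5/8 + j/8)) = -2*(5/8 + U + 9*j/8) = -5/4 - 2*U - 9*j/4)
J(-11, 13)*(v(4, 1) - 73) = -11*((-5/4 - 2*4 - 9/4*1) - 73) = -11*((-5/4 - 8 - 9/4) - 73) = -11*(-23/2 - 73) = -11*(-169/2) = 1859/2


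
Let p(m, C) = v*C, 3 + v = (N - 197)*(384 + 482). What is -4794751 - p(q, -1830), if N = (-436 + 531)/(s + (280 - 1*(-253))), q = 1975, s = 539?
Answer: -84918870943/268 ≈ -3.1686e+8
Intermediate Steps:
N = 95/1072 (N = (-436 + 531)/(539 + (280 - 1*(-253))) = 95/(539 + (280 + 253)) = 95/(539 + 533) = 95/1072 ≈ 0.088619)
v = -91403145/536 (v = -3 + (95/1072 - 197)*(384 + 482) = -3 - 211089/1072*866 = -3 - 91401537/536 = -91403145/536 ≈ -1.7053e+5)
p(m, C) = -91403145*C/536
-4794751 - p(q, -1830) = -4794751 - (-91403145)*(-1830)/536 = -4794751 - 1*83633877675/268 = -4794751 - 83633877675/268 = -84918870943/268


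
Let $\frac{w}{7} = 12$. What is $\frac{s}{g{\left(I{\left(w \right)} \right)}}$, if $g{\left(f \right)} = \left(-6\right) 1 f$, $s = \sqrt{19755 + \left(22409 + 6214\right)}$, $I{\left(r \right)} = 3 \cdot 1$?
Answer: $- \frac{\sqrt{48378}}{18} \approx -12.219$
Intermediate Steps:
$w = 84$ ($w = 7 \cdot 12 = 84$)
$I{\left(r \right)} = 3$
$s = \sqrt{48378}$ ($s = \sqrt{19755 + 28623} = \sqrt{48378} \approx 219.95$)
$g{\left(f \right)} = - 6 f$
$\frac{s}{g{\left(I{\left(w \right)} \right)}} = \frac{\sqrt{48378}}{\left(-6\right) 3} = \frac{\sqrt{48378}}{-18} = \sqrt{48378} \left(- \frac{1}{18}\right) = - \frac{\sqrt{48378}}{18}$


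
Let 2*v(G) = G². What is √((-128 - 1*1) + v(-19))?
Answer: √206/2 ≈ 7.1764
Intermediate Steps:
v(G) = G²/2
√((-128 - 1*1) + v(-19)) = √((-128 - 1*1) + (½)*(-19)²) = √((-128 - 1) + (½)*361) = √(-129 + 361/2) = √(103/2) = √206/2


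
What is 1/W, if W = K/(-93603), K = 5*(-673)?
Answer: 93603/3365 ≈ 27.817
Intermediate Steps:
K = -3365
W = 3365/93603 (W = -3365/(-93603) = -3365*(-1/93603) = 3365/93603 ≈ 0.035950)
1/W = 1/(3365/93603) = 93603/3365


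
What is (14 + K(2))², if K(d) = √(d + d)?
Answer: 256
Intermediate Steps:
K(d) = √2*√d (K(d) = √(2*d) = √2*√d)
(14 + K(2))² = (14 + √2*√2)² = (14 + 2)² = 16² = 256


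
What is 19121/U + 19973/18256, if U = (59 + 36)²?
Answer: 529329301/164760400 ≈ 3.2127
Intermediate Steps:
U = 9025 (U = 95² = 9025)
19121/U + 19973/18256 = 19121/9025 + 19973/18256 = 529329301/164760400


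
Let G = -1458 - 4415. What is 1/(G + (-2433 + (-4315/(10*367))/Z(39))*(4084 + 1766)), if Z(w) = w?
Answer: -367/5225749466 ≈ -7.0229e-8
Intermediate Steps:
G = -5873
1/(G + (-2433 + (-4315/(10*367))/Z(39))*(4084 + 1766)) = 1/(-5873 + (-2433 - 4315/(10*367)/39)*(4084 + 1766)) = 1/(-5873 + (-2433 - 4315/3670*(1/39))*5850) = 1/(-5873 + (-2433 - 4315*1/3670*(1/39))*5850) = 1/(-5873 + (-2433 - 863/734*1/39)*5850) = 1/(-5873 + (-2433 - 863/28626)*5850) = 1/(-5873 - 69647921/28626*5850) = 1/(-5873 - 5223594075/367) = 1/(-5225749466/367) = -367/5225749466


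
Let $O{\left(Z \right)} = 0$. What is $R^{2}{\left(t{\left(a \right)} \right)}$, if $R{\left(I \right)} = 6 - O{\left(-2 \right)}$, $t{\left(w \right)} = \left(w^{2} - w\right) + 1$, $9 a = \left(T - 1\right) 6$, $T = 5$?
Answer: $36$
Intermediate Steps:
$a = \frac{8}{3}$ ($a = \frac{\left(5 - 1\right) 6}{9} = \frac{4 \cdot 6}{9} = \frac{1}{9} \cdot 24 = \frac{8}{3} \approx 2.6667$)
$t{\left(w \right)} = 1 + w^{2} - w$
$R{\left(I \right)} = 6$ ($R{\left(I \right)} = 6 - 0 = 6 + 0 = 6$)
$R^{2}{\left(t{\left(a \right)} \right)} = 6^{2} = 36$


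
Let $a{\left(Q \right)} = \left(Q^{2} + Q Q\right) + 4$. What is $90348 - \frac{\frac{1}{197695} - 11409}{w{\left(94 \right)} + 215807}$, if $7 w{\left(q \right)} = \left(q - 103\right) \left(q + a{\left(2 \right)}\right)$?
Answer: $\frac{26965203346018478}{298459153025} \approx 90348.0$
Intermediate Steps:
$a{\left(Q \right)} = 4 + 2 Q^{2}$ ($a{\left(Q \right)} = \left(Q^{2} + Q^{2}\right) + 4 = 2 Q^{2} + 4 = 4 + 2 Q^{2}$)
$w{\left(q \right)} = \frac{\left(-103 + q\right) \left(12 + q\right)}{7}$ ($w{\left(q \right)} = \frac{\left(q - 103\right) \left(q + \left(4 + 2 \cdot 2^{2}\right)\right)}{7} = \frac{\left(-103 + q\right) \left(q + \left(4 + 2 \cdot 4\right)\right)}{7} = \frac{\left(-103 + q\right) \left(q + \left(4 + 8\right)\right)}{7} = \frac{\left(-103 + q\right) \left(q + 12\right)}{7} = \frac{\left(-103 + q\right) \left(12 + q\right)}{7}$)
$90348 - \frac{\frac{1}{197695} - 11409}{w{\left(94 \right)} + 215807} = 90348 - \frac{\frac{1}{197695} - 11409}{\left(- \frac{1236}{7} - 1222 + \frac{94^{2}}{7}\right) + 215807} = 90348 - \frac{\frac{1}{197695} - 11409}{\left(- \frac{1236}{7} - 1222 + \frac{1}{7} \cdot 8836\right) + 215807} = 90348 - - \frac{2255502254}{197695 \left(\left(- \frac{1236}{7} - 1222 + \frac{8836}{7}\right) + 215807\right)} = 90348 - - \frac{2255502254}{197695 \left(- \frac{954}{7} + 215807\right)} = 90348 - - \frac{2255502254}{197695 \cdot \frac{1509695}{7}} = 90348 - \left(- \frac{2255502254}{197695}\right) \frac{7}{1509695} = 90348 - - \frac{15788515778}{298459153025} = 90348 + \frac{15788515778}{298459153025} = \frac{26965203346018478}{298459153025}$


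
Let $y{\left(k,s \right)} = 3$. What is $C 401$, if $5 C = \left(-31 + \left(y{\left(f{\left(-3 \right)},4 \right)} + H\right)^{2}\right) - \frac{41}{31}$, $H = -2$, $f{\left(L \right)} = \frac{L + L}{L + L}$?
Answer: $- \frac{389371}{155} \approx -2512.1$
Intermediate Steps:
$f{\left(L \right)} = 1$ ($f{\left(L \right)} = \frac{2 L}{2 L} = 2 L \frac{1}{2 L} = 1$)
$C = - \frac{971}{155}$ ($C = \frac{\left(-31 + \left(3 - 2\right)^{2}\right) - \frac{41}{31}}{5} = \frac{\left(-31 + 1^{2}\right) - \frac{41}{31}}{5} = \frac{\left(-31 + 1\right) - \frac{41}{31}}{5} = \frac{-30 - \frac{41}{31}}{5} = \frac{1}{5} \left(- \frac{971}{31}\right) = - \frac{971}{155} \approx -6.2645$)
$C 401 = \left(- \frac{971}{155}\right) 401 = - \frac{389371}{155}$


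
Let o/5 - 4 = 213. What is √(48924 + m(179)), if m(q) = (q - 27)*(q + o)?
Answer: 2*√60263 ≈ 490.97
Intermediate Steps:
o = 1085 (o = 20 + 5*213 = 20 + 1065 = 1085)
m(q) = (-27 + q)*(1085 + q) (m(q) = (q - 27)*(q + 1085) = (-27 + q)*(1085 + q))
√(48924 + m(179)) = √(48924 + (-29295 + 179² + 1058*179)) = √(48924 + (-29295 + 32041 + 189382)) = √(48924 + 192128) = √241052 = 2*√60263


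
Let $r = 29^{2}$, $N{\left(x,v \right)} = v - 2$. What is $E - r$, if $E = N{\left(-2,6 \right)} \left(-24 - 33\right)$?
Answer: $-1069$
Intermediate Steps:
$N{\left(x,v \right)} = -2 + v$
$r = 841$
$E = -228$ ($E = \left(-2 + 6\right) \left(-24 - 33\right) = 4 \left(-57\right) = -228$)
$E - r = -228 - 841 = -1069$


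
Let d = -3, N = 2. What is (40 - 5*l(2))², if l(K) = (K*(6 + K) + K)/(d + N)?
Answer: 16900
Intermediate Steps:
l(K) = -K - K*(6 + K) (l(K) = (K*(6 + K) + K)/(-3 + 2) = (K + K*(6 + K))/(-1) = (K + K*(6 + K))*(-1) = -K - K*(6 + K))
(40 - 5*l(2))² = (40 - (-5)*2*(7 + 2))² = (40 - (-5)*2*9)² = (40 - 5*(-18))² = (40 + 90)² = 130² = 16900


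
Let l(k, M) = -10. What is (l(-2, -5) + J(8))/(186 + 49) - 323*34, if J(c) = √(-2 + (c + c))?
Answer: -516156/47 + √14/235 ≈ -10982.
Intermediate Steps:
J(c) = √(-2 + 2*c)
(l(-2, -5) + J(8))/(186 + 49) - 323*34 = (-10 + √(-2 + 2*8))/(186 + 49) - 323*34 = (-10 + √(-2 + 16))/235 - 10982 = (-10 + √14)*(1/235) - 10982 = (-2/47 + √14/235) - 10982 = -516156/47 + √14/235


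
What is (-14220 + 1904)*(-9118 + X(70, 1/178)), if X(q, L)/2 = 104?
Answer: 109735560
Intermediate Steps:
X(q, L) = 208 (X(q, L) = 2*104 = 208)
(-14220 + 1904)*(-9118 + X(70, 1/178)) = (-14220 + 1904)*(-9118 + 208) = -12316*(-8910) = 109735560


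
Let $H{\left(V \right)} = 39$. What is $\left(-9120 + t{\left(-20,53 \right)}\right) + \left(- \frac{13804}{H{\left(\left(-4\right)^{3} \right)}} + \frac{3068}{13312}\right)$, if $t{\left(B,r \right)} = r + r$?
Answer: $- \frac{93527299}{9984} \approx -9367.7$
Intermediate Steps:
$t{\left(B,r \right)} = 2 r$
$\left(-9120 + t{\left(-20,53 \right)}\right) + \left(- \frac{13804}{H{\left(\left(-4\right)^{3} \right)}} + \frac{3068}{13312}\right) = \left(-9120 + 2 \cdot 53\right) + \left(- \frac{13804}{39} + \frac{3068}{13312}\right) = \left(-9120 + 106\right) + \left(\left(-13804\right) \frac{1}{39} + 3068 \cdot \frac{1}{13312}\right) = -9014 + \left(- \frac{13804}{39} + \frac{59}{256}\right) = -9014 - \frac{3531523}{9984} = - \frac{93527299}{9984}$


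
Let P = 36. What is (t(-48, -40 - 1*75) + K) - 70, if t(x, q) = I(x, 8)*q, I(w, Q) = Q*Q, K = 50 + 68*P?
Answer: -4932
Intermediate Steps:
K = 2498 (K = 50 + 68*36 = 50 + 2448 = 2498)
I(w, Q) = Q**2
t(x, q) = 64*q (t(x, q) = 8**2*q = 64*q)
(t(-48, -40 - 1*75) + K) - 70 = (64*(-40 - 1*75) + 2498) - 70 = (64*(-40 - 75) + 2498) - 70 = (64*(-115) + 2498) - 70 = (-7360 + 2498) - 70 = -4862 - 70 = -4932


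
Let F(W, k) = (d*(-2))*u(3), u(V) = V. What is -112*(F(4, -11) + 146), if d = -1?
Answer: -17024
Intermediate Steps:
F(W, k) = 6 (F(W, k) = -1*(-2)*3 = 2*3 = 6)
-112*(F(4, -11) + 146) = -112*(6 + 146) = -112*152 = -17024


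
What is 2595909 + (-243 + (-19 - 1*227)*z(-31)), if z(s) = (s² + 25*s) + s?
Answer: 2557536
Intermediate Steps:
z(s) = s² + 26*s
2595909 + (-243 + (-19 - 1*227)*z(-31)) = 2595909 + (-243 + (-19 - 1*227)*(-31*(26 - 31))) = 2595909 + (-243 + (-19 - 227)*(-31*(-5))) = 2595909 + (-243 - 246*155) = 2595909 + (-243 - 38130) = 2595909 - 38373 = 2557536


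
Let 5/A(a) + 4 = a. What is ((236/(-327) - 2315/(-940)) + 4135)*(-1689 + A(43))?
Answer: -8375200879369/1198782 ≈ -6.9864e+6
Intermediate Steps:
A(a) = 5/(-4 + a)
((236/(-327) - 2315/(-940)) + 4135)*(-1689 + A(43)) = ((236/(-327) - 2315/(-940)) + 4135)*(-1689 + 5/(-4 + 43)) = ((236*(-1/327) - 2315*(-1/940)) + 4135)*(-1689 + 5/39) = ((-236/327 + 463/188) + 4135)*(-1689 + 5*(1/39)) = (107033/61476 + 4135)*(-1689 + 5/39) = (254310293/61476)*(-65866/39) = -8375200879369/1198782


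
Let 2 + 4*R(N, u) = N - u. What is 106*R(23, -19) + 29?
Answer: 1089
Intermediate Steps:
R(N, u) = -1/2 - u/4 + N/4 (R(N, u) = -1/2 + (N - u)/4 = -1/2 + (-u/4 + N/4) = -1/2 - u/4 + N/4)
106*R(23, -19) + 29 = 106*(-1/2 - 1/4*(-19) + (1/4)*23) + 29 = 106*(-1/2 + 19/4 + 23/4) + 29 = 106*10 + 29 = 1060 + 29 = 1089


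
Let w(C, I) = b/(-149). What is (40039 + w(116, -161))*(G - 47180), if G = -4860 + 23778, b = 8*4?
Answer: -168604846098/149 ≈ -1.1316e+9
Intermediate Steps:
b = 32
G = 18918
w(C, I) = -32/149 (w(C, I) = 32/(-149) = 32*(-1/149) = -32/149)
(40039 + w(116, -161))*(G - 47180) = (40039 - 32/149)*(18918 - 47180) = (5965779/149)*(-28262) = -168604846098/149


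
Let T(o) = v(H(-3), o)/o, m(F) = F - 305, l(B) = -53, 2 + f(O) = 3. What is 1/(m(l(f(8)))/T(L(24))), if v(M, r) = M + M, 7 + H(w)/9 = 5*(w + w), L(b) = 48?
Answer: 111/2864 ≈ 0.038757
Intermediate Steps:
f(O) = 1 (f(O) = -2 + 3 = 1)
H(w) = -63 + 90*w (H(w) = -63 + 9*(5*(w + w)) = -63 + 9*(5*(2*w)) = -63 + 9*(10*w) = -63 + 90*w)
m(F) = -305 + F
v(M, r) = 2*M
T(o) = -666/o (T(o) = (2*(-63 + 90*(-3)))/o = (2*(-63 - 270))/o = (2*(-333))/o = -666/o)
1/(m(l(f(8)))/T(L(24))) = 1/((-305 - 53)/((-666/48))) = 1/(-358/((-666*1/48))) = 1/(-358/(-111/8)) = 1/(-358*(-8/111)) = 1/(2864/111) = 111/2864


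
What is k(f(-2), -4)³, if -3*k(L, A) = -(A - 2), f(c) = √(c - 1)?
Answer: -8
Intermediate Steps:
f(c) = √(-1 + c)
k(L, A) = -⅔ + A/3 (k(L, A) = -(-1)*(A - 2)/3 = -(-1)*(-2 + A)/3 = -(2 - A)/3 = -⅔ + A/3)
k(f(-2), -4)³ = (-⅔ + (⅓)*(-4))³ = (-⅔ - 4/3)³ = (-2)³ = -8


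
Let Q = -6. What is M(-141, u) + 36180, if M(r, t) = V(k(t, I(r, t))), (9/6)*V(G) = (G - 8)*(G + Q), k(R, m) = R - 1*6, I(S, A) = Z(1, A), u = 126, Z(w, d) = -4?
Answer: 44692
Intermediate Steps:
I(S, A) = -4
k(R, m) = -6 + R (k(R, m) = R - 6 = -6 + R)
V(G) = 2*(-8 + G)*(-6 + G)/3 (V(G) = 2*((G - 8)*(G - 6))/3 = 2*((-8 + G)*(-6 + G))/3 = 2*(-8 + G)*(-6 + G)/3)
M(r, t) = 88 - 28*t/3 + 2*(-6 + t)**2/3 (M(r, t) = 32 - 28*(-6 + t)/3 + 2*(-6 + t)**2/3 = 32 + (56 - 28*t/3) + 2*(-6 + t)**2/3 = 88 - 28*t/3 + 2*(-6 + t)**2/3)
M(-141, u) + 36180 = (112 - 52/3*126 + (2/3)*126**2) + 36180 = (112 - 2184 + (2/3)*15876) + 36180 = (112 - 2184 + 10584) + 36180 = 8512 + 36180 = 44692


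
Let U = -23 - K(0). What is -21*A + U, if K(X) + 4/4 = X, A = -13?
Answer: 251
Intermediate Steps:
K(X) = -1 + X
U = -22 (U = -23 - (-1 + 0) = -23 - 1*(-1) = -23 + 1 = -22)
-21*A + U = -21*(-13) - 22 = 273 - 22 = 251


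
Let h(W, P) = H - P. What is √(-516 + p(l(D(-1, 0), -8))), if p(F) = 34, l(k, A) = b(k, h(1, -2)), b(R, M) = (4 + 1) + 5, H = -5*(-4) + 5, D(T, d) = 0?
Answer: I*√482 ≈ 21.954*I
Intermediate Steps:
H = 25 (H = 20 + 5 = 25)
h(W, P) = 25 - P
b(R, M) = 10 (b(R, M) = 5 + 5 = 10)
l(k, A) = 10
√(-516 + p(l(D(-1, 0), -8))) = √(-516 + 34) = √(-482) = I*√482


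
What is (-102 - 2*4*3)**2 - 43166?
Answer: -27290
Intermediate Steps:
(-102 - 2*4*3)**2 - 43166 = (-102 - 8*3)**2 - 43166 = (-102 - 24)**2 - 43166 = (-126)**2 - 43166 = 15876 - 43166 = -27290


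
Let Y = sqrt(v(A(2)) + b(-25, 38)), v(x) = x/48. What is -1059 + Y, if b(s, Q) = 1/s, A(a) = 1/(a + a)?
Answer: -1059 + I*sqrt(501)/120 ≈ -1059.0 + 0.18653*I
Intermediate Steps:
A(a) = 1/(2*a)
v(x) = x/48 (v(x) = x*(1/48) = x/48)
Y = I*sqrt(501)/120 (Y = sqrt(((1/2)/2)/48 + 1/(-25)) = sqrt(((1/2)*(1/2))/48 - 1/25) = sqrt((1/48)*(1/4) - 1/25) = sqrt(1/192 - 1/25) = sqrt(-167/4800) = I*sqrt(501)/120 ≈ 0.18653*I)
-1059 + Y = -1059 + I*sqrt(501)/120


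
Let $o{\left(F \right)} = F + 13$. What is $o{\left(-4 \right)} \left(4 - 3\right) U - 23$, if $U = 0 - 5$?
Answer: $-68$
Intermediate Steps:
$o{\left(F \right)} = 13 + F$
$U = -5$
$o{\left(-4 \right)} \left(4 - 3\right) U - 23 = \left(13 - 4\right) \left(4 - 3\right) \left(-5\right) - 23 = 9 \cdot 1 \left(-5\right) - 23 = 9 \left(-5\right) - 23 = -45 - 23 = -68$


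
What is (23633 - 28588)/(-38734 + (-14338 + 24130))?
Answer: 4955/28942 ≈ 0.17120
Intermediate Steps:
(23633 - 28588)/(-38734 + (-14338 + 24130)) = -4955/(-38734 + 9792) = -4955/(-28942) = -4955*(-1/28942) = 4955/28942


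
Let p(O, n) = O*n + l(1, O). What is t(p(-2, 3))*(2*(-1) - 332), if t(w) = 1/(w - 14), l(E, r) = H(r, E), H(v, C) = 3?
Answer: 334/17 ≈ 19.647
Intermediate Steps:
l(E, r) = 3
p(O, n) = 3 + O*n (p(O, n) = O*n + 3 = 3 + O*n)
t(w) = 1/(-14 + w)
t(p(-2, 3))*(2*(-1) - 332) = (2*(-1) - 332)/(-14 + (3 - 2*3)) = (-2 - 332)/(-14 + (3 - 6)) = -334/(-14 - 3) = -334/(-17) = -1/17*(-334) = 334/17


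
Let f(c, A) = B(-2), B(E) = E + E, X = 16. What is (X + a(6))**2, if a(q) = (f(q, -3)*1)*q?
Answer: 64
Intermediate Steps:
B(E) = 2*E
f(c, A) = -4 (f(c, A) = 2*(-2) = -4)
a(q) = -4*q (a(q) = (-4*1)*q = -4*q)
(X + a(6))**2 = (16 - 4*6)**2 = (16 - 24)**2 = (-8)**2 = 64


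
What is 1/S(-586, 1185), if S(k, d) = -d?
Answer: -1/1185 ≈ -0.00084388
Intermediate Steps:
1/S(-586, 1185) = 1/(-1*1185) = 1/(-1185) = -1/1185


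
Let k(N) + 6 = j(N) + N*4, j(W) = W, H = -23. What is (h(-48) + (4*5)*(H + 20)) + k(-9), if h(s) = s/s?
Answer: -110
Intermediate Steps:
h(s) = 1
k(N) = -6 + 5*N (k(N) = -6 + (N + N*4) = -6 + (N + 4*N) = -6 + 5*N)
(h(-48) + (4*5)*(H + 20)) + k(-9) = (1 + (4*5)*(-23 + 20)) + (-6 + 5*(-9)) = (1 + 20*(-3)) + (-6 - 45) = (1 - 60) - 51 = -59 - 51 = -110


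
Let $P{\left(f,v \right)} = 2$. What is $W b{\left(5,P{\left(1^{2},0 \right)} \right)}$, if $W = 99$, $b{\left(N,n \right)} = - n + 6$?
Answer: $396$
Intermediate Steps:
$b{\left(N,n \right)} = 6 - n$
$W b{\left(5,P{\left(1^{2},0 \right)} \right)} = 99 \left(6 - 2\right) = 99 \cdot 4 = 396$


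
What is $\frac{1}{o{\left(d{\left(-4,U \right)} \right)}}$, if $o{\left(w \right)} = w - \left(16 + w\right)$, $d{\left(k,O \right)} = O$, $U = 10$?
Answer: $- \frac{1}{16} \approx -0.0625$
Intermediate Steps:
$o{\left(w \right)} = -16$ ($o{\left(w \right)} = w - \left(16 + w\right) = -16$)
$\frac{1}{o{\left(d{\left(-4,U \right)} \right)}} = \frac{1}{-16} = - \frac{1}{16}$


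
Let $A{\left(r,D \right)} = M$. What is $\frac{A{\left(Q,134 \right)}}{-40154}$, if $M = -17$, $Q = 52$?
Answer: $\frac{1}{2362} \approx 0.00042337$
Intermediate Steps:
$A{\left(r,D \right)} = -17$
$\frac{A{\left(Q,134 \right)}}{-40154} = - \frac{17}{-40154} = \left(-17\right) \left(- \frac{1}{40154}\right) = \frac{1}{2362}$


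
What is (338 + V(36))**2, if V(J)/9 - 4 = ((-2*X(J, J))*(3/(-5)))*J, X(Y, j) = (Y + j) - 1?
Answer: 19570331236/25 ≈ 7.8281e+8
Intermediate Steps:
X(Y, j) = -1 + Y + j
V(J) = 36 + 9*J*(-6/5 + 12*J/5) (V(J) = 36 + 9*(((-2*(-1 + J + J))*(3/(-5)))*J) = 36 + 9*(((-2*(-1 + 2*J))*(3*(-1/5)))*J) = 36 + 9*(((2 - 4*J)*(-3/5))*J) = 36 + 9*((-6/5 + 12*J/5)*J) = 36 + 9*(J*(-6/5 + 12*J/5)) = 36 + 9*J*(-6/5 + 12*J/5))
(338 + V(36))**2 = (338 + (36 + (54/5)*36*(-1 + 2*36)))**2 = (338 + (36 + (54/5)*36*(-1 + 72)))**2 = (338 + (36 + (54/5)*36*71))**2 = (338 + (36 + 138024/5))**2 = (338 + 138204/5)**2 = (139894/5)**2 = 19570331236/25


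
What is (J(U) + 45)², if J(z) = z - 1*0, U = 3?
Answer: 2304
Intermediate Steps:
J(z) = z (J(z) = z + 0 = z)
(J(U) + 45)² = (3 + 45)² = 48² = 2304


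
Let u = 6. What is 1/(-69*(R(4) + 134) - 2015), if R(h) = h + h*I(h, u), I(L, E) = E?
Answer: -1/13193 ≈ -7.5798e-5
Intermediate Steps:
R(h) = 7*h (R(h) = h + h*6 = h + 6*h = 7*h)
1/(-69*(R(4) + 134) - 2015) = 1/(-69*(7*4 + 134) - 2015) = 1/(-69*(28 + 134) - 2015) = 1/(-69*162 - 2015) = 1/(-11178 - 2015) = 1/(-13193) = -1/13193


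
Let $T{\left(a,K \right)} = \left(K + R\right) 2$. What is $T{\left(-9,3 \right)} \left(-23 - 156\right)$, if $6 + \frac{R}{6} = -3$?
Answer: $18258$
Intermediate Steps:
$R = -54$ ($R = -36 + 6 \left(-3\right) = -36 - 18 = -54$)
$T{\left(a,K \right)} = -108 + 2 K$ ($T{\left(a,K \right)} = \left(K - 54\right) 2 = \left(-54 + K\right) 2 = -108 + 2 K$)
$T{\left(-9,3 \right)} \left(-23 - 156\right) = \left(-108 + 2 \cdot 3\right) \left(-23 - 156\right) = \left(-108 + 6\right) \left(-179\right) = \left(-102\right) \left(-179\right) = 18258$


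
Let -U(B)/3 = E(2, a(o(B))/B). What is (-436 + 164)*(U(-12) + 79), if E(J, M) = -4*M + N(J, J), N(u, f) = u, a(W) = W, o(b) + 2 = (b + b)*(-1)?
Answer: -13872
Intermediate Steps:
o(b) = -2 - 2*b (o(b) = -2 + (b + b)*(-1) = -2 + (2*b)*(-1) = -2 - 2*b)
E(J, M) = J - 4*M (E(J, M) = -4*M + J = J - 4*M)
U(B) = -6 + 12*(-2 - 2*B)/B (U(B) = -3*(2 - 4*(-2 - 2*B)/B) = -6 + 12*(-2 - 2*B)/B)
(-436 + 164)*(U(-12) + 79) = (-436 + 164)*((-30 - 24/(-12)) + 79) = -272*((-30 - 24*(-1/12)) + 79) = -272*((-30 + 2) + 79) = -272*(-28 + 79) = -272*51 = -13872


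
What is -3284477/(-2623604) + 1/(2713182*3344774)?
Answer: 3725820636480564955/2976144428824466034 ≈ 1.2519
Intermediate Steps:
-3284477/(-2623604) + 1/(2713182*3344774) = -3284477*(-1/2623604) + (1/2713182)*(1/3344774) = 3284477/2623604 + 1/9074980610868 = 3725820636480564955/2976144428824466034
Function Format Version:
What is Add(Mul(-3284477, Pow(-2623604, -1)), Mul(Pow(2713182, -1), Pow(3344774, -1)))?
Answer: Rational(3725820636480564955, 2976144428824466034) ≈ 1.2519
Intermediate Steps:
Add(Mul(-3284477, Pow(-2623604, -1)), Mul(Pow(2713182, -1), Pow(3344774, -1))) = Add(Mul(-3284477, Rational(-1, 2623604)), Mul(Rational(1, 2713182), Rational(1, 3344774))) = Add(Rational(3284477, 2623604), Rational(1, 9074980610868)) = Rational(3725820636480564955, 2976144428824466034)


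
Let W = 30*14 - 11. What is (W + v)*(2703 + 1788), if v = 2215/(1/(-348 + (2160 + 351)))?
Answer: 21518419914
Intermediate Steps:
W = 409 (W = 420 - 11 = 409)
v = 4791045 (v = 2215/(1/(-348 + 2511)) = 2215/(1/2163) = 2215*2163 = 4791045)
(W + v)*(2703 + 1788) = (409 + 4791045)*(2703 + 1788) = 4791454*4491 = 21518419914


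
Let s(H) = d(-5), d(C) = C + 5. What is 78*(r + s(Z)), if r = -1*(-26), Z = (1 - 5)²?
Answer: 2028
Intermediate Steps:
Z = 16 (Z = (-4)² = 16)
d(C) = 5 + C
s(H) = 0 (s(H) = 5 - 5 = 0)
r = 26
78*(r + s(Z)) = 78*(26 + 0) = 78*26 = 2028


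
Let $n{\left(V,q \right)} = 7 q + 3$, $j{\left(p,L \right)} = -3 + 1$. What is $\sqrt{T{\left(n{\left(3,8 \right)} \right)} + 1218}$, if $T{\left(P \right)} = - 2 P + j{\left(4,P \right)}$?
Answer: $3 \sqrt{122} \approx 33.136$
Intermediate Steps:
$j{\left(p,L \right)} = -2$
$n{\left(V,q \right)} = 3 + 7 q$
$T{\left(P \right)} = -2 - 2 P$ ($T{\left(P \right)} = - 2 P - 2 = -2 - 2 P$)
$\sqrt{T{\left(n{\left(3,8 \right)} \right)} + 1218} = \sqrt{\left(-2 - 2 \left(3 + 7 \cdot 8\right)\right) + 1218} = \sqrt{\left(-2 - 2 \left(3 + 56\right)\right) + 1218} = \sqrt{\left(-2 - 118\right) + 1218} = \sqrt{-120 + 1218} = \sqrt{1098} = 3 \sqrt{122}$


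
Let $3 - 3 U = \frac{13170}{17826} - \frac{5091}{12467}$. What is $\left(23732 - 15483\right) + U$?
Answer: $\frac{916714321046}{111118371} \approx 8249.9$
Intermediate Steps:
$U = \frac{98878667}{111118371}$ ($U = 1 - \frac{\frac{13170}{17826} - \frac{5091}{12467}}{3} = 1 - \frac{13170 \cdot \frac{1}{17826} - \frac{5091}{12467}}{3} = 1 - \frac{\frac{2195}{2971} - \frac{5091}{12467}}{3} = 1 - \frac{12239704}{111118371} = \frac{98878667}{111118371} \approx 0.88985$)
$\left(23732 - 15483\right) + U = \left(23732 - 15483\right) + \frac{98878667}{111118371} = 8249 + \frac{98878667}{111118371} = \frac{916714321046}{111118371}$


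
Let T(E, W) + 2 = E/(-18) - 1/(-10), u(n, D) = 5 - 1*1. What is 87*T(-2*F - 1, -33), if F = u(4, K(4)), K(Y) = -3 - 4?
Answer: -609/5 ≈ -121.80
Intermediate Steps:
K(Y) = -7
u(n, D) = 4 (u(n, D) = 5 - 1 = 4)
F = 4
T(E, W) = -19/10 - E/18 (T(E, W) = -2 + (E/(-18) - 1/(-10)) = -2 + (E*(-1/18) - 1*(-1/10)) = -2 + (-E/18 + 1/10) = -2 + (1/10 - E/18) = -19/10 - E/18)
87*T(-2*F - 1, -33) = 87*(-19/10 - (-2*4 - 1)/18) = 87*(-19/10 - (-8 - 1)/18) = 87*(-19/10 - 1/18*(-9)) = 87*(-19/10 + 1/2) = 87*(-7/5) = -609/5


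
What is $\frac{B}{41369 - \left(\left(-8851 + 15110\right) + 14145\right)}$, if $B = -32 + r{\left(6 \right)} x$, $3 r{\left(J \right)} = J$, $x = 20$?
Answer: $\frac{8}{20965} \approx 0.00038159$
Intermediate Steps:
$r{\left(J \right)} = \frac{J}{3}$
$B = 8$ ($B = -32 + \frac{1}{3} \cdot 6 \cdot 20 = -32 + 2 \cdot 20 = -32 + 40 = 8$)
$\frac{B}{41369 - \left(\left(-8851 + 15110\right) + 14145\right)} = \frac{8}{41369 - \left(\left(-8851 + 15110\right) + 14145\right)} = \frac{8}{41369 - \left(6259 + 14145\right)} = \frac{8}{41369 - 20404} = \frac{8}{20965}$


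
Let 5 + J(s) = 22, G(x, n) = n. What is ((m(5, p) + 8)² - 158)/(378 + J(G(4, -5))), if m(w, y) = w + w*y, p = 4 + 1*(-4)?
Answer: 11/395 ≈ 0.027848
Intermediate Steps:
p = 0 (p = 4 - 4 = 0)
J(s) = 17 (J(s) = -5 + 22 = 17)
((m(5, p) + 8)² - 158)/(378 + J(G(4, -5))) = ((5*(1 + 0) + 8)² - 158)/(378 + 17) = ((5*1 + 8)² - 158)/395 = ((5 + 8)² - 158)*(1/395) = (13² - 158)*(1/395) = (169 - 158)*(1/395) = 11*(1/395) = 11/395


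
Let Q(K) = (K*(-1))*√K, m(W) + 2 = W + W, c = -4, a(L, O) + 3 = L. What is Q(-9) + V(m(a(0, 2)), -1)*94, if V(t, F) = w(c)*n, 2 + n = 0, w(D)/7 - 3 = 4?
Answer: -9212 + 27*I ≈ -9212.0 + 27.0*I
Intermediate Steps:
a(L, O) = -3 + L
m(W) = -2 + 2*W (m(W) = -2 + (W + W) = -2 + 2*W)
Q(K) = -K^(3/2) (Q(K) = (-K)*√K = -K^(3/2))
w(D) = 49 (w(D) = 21 + 7*4 = 21 + 28 = 49)
n = -2 (n = -2 + 0 = -2)
V(t, F) = -98 (V(t, F) = 49*(-2) = -98)
Q(-9) + V(m(a(0, 2)), -1)*94 = -(-9)^(3/2) - 98*94 = -(-27)*I - 9212 = 27*I - 9212 = -9212 + 27*I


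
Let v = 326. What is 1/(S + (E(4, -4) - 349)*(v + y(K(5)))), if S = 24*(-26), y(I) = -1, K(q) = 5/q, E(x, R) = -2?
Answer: -1/114699 ≈ -8.7185e-6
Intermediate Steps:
S = -624
1/(S + (E(4, -4) - 349)*(v + y(K(5)))) = 1/(-624 + (-2 - 349)*(326 - 1)) = 1/(-624 - 351*325) = 1/(-624 - 114075) = 1/(-114699) = -1/114699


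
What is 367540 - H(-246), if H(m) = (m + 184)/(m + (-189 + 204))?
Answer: 84901678/231 ≈ 3.6754e+5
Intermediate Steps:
H(m) = (184 + m)/(15 + m) (H(m) = (184 + m)/(m + 15) = (184 + m)/(15 + m))
367540 - H(-246) = 367540 - (184 - 246)/(15 - 246) = 367540 - (-62)/(-231) = 367540 - (-1)*(-62)/231 = 367540 - 1*62/231 = 367540 - 62/231 = 84901678/231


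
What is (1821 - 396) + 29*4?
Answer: 1541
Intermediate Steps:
(1821 - 396) + 29*4 = 1425 + 116 = 1541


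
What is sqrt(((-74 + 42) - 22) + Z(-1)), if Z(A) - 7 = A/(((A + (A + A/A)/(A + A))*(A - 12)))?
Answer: 6*I*sqrt(221)/13 ≈ 6.8613*I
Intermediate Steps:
Z(A) = 7 + A/((-12 + A)*(A + (1 + A)/(2*A))) (Z(A) = 7 + A/(((A + (A + A/A)/(A + A))*(A - 12))) = 7 + A/(((A + (A + 1)/((2*A)))*(-12 + A))) = 7 + A/(((A + (1 + A)*(1/(2*A)))*(-12 + A))) = 7 + A/(((A + (1 + A)/(2*A))*(-12 + A))) = 7 + A/(((-12 + A)*(A + (1 + A)/(2*A)))) = 7 + A*(1/((-12 + A)*(A + (1 + A)/(2*A)))) = 7 + A/((-12 + A)*(A + (1 + A)/(2*A))))
sqrt(((-74 + 42) - 22) + Z(-1)) = sqrt(((-74 + 42) - 22) + (84 - 14*(-1)**3 + 77*(-1) + 159*(-1)**2)/(12 - 2*(-1)**3 + 11*(-1) + 23*(-1)**2)) = sqrt((-32 - 22) + (84 - 14*(-1) - 77 + 159*1)/(12 - 2*(-1) - 11 + 23*1)) = sqrt(-54 + (84 + 14 - 77 + 159)/(12 + 2 - 11 + 23)) = sqrt(-54 + 180/26) = sqrt(-54 + (1/26)*180) = sqrt(-54 + 90/13) = sqrt(-612/13) = 6*I*sqrt(221)/13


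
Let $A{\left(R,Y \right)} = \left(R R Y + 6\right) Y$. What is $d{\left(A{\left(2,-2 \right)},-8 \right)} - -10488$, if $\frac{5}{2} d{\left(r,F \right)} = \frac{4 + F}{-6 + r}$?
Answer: $\frac{52444}{5} \approx 10489.0$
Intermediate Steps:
$A{\left(R,Y \right)} = Y \left(6 + Y R^{2}\right)$ ($A{\left(R,Y \right)} = \left(R^{2} Y + 6\right) Y = \left(Y R^{2} + 6\right) Y = \left(6 + Y R^{2}\right) Y = Y \left(6 + Y R^{2}\right)$)
$d{\left(r,F \right)} = \frac{2 \left(4 + F\right)}{5 \left(-6 + r\right)}$ ($d{\left(r,F \right)} = \frac{2 \frac{4 + F}{-6 + r}}{5} = \frac{2 \left(4 + F\right)}{5 \left(-6 + r\right)}$)
$d{\left(A{\left(2,-2 \right)},-8 \right)} - -10488 = \frac{2 \left(4 - 8\right)}{5 \left(-6 - 2 \left(6 - 2 \cdot 2^{2}\right)\right)} - -10488 = \frac{2}{5} \frac{1}{-6 - 2 \left(6 - 8\right)} \left(-4\right) + 10488 = \frac{2}{5} \frac{1}{-6 - -4} \left(-4\right) + 10488 = \frac{2}{5} \frac{1}{-6 + 4} \left(-4\right) + 10488 = \frac{2}{5} \frac{1}{-2} \left(-4\right) + 10488 = \frac{2}{5} \left(- \frac{1}{2}\right) \left(-4\right) + 10488 = \frac{4}{5} + 10488 = \frac{52444}{5}$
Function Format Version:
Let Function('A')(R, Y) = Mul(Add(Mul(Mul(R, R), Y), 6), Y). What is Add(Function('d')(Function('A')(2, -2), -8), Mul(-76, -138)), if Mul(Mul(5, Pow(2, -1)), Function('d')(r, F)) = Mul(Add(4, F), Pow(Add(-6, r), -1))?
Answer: Rational(52444, 5) ≈ 10489.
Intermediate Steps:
Function('A')(R, Y) = Mul(Y, Add(6, Mul(Y, Pow(R, 2)))) (Function('A')(R, Y) = Mul(Add(Mul(Pow(R, 2), Y), 6), Y) = Mul(Add(Mul(Y, Pow(R, 2)), 6), Y) = Mul(Add(6, Mul(Y, Pow(R, 2))), Y) = Mul(Y, Add(6, Mul(Y, Pow(R, 2)))))
Function('d')(r, F) = Mul(Rational(2, 5), Pow(Add(-6, r), -1), Add(4, F)) (Function('d')(r, F) = Mul(Rational(2, 5), Mul(Add(4, F), Pow(Add(-6, r), -1))) = Mul(Rational(2, 5), Mul(Pow(Add(-6, r), -1), Add(4, F))) = Mul(Rational(2, 5), Pow(Add(-6, r), -1), Add(4, F)))
Add(Function('d')(Function('A')(2, -2), -8), Mul(-76, -138)) = Add(Mul(Rational(2, 5), Pow(Add(-6, Mul(-2, Add(6, Mul(-2, Pow(2, 2))))), -1), Add(4, -8)), Mul(-76, -138)) = Add(Mul(Rational(2, 5), Pow(Add(-6, Mul(-2, Add(6, Mul(-2, 4)))), -1), -4), 10488) = Add(Mul(Rational(2, 5), Pow(Add(-6, Mul(-2, Add(6, -8))), -1), -4), 10488) = Add(Mul(Rational(2, 5), Pow(Add(-6, Mul(-2, -2)), -1), -4), 10488) = Add(Mul(Rational(2, 5), Pow(Add(-6, 4), -1), -4), 10488) = Add(Mul(Rational(2, 5), Pow(-2, -1), -4), 10488) = Add(Mul(Rational(2, 5), Rational(-1, 2), -4), 10488) = Add(Rational(4, 5), 10488) = Rational(52444, 5)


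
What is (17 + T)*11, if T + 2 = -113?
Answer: -1078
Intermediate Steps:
T = -115 (T = -2 - 113 = -115)
(17 + T)*11 = (17 - 115)*11 = -98*11 = -1078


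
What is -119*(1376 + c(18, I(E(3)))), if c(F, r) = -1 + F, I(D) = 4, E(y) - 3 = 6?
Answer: -165767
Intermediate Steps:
E(y) = 9 (E(y) = 3 + 6 = 9)
-119*(1376 + c(18, I(E(3)))) = -119*(1376 + (-1 + 18)) = -119*(1376 + 17) = -119*1393 = -165767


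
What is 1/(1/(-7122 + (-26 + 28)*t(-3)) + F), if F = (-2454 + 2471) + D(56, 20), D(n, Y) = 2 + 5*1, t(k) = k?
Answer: 7128/171071 ≈ 0.041667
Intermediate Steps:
D(n, Y) = 7 (D(n, Y) = 2 + 5 = 7)
F = 24 (F = (-2454 + 2471) + 7 = 17 + 7 = 24)
1/(1/(-7122 + (-26 + 28)*t(-3)) + F) = 1/(1/(-7122 + (-26 + 28)*(-3)) + 24) = 1/(1/(-7122 + 2*(-3)) + 24) = 1/(1/(-7122 - 6) + 24) = 1/(1/(-7128) + 24) = 1/(-1/7128 + 24) = 1/(171071/7128) = 7128/171071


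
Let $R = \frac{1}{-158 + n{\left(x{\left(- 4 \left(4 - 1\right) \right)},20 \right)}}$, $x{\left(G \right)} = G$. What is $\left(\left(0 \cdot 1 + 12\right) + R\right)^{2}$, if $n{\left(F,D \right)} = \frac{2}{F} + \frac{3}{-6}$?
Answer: $\frac{32592681}{226576} \approx 143.85$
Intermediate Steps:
$n{\left(F,D \right)} = - \frac{1}{2} + \frac{2}{F}$ ($n{\left(F,D \right)} = \frac{2}{F} + 3 \left(- \frac{1}{6}\right) = \frac{2}{F} - \frac{1}{2} = - \frac{1}{2} + \frac{2}{F}$)
$R = - \frac{3}{476}$ ($R = \frac{1}{-158 + \frac{4 - - 4 \left(4 - 1\right)}{2 \left(- 4 \left(4 - 1\right)\right)}} = \frac{1}{-158 + \frac{4 - \left(-4\right) 3}{2 \left(\left(-4\right) 3\right)}} = \frac{1}{-158 + \frac{4 - -12}{2 \left(-12\right)}} = \frac{1}{-158 + \frac{1}{2} \left(- \frac{1}{12}\right) \left(4 + 12\right)} = \frac{1}{-158 + \frac{1}{2} \left(- \frac{1}{12}\right) 16} = \frac{1}{-158 - \frac{2}{3}} = \frac{1}{- \frac{476}{3}} = - \frac{3}{476} \approx -0.0063025$)
$\left(\left(0 \cdot 1 + 12\right) + R\right)^{2} = \left(\left(0 \cdot 1 + 12\right) - \frac{3}{476}\right)^{2} = \left(\left(0 + 12\right) - \frac{3}{476}\right)^{2} = \left(12 - \frac{3}{476}\right)^{2} = \left(\frac{5709}{476}\right)^{2} = \frac{32592681}{226576}$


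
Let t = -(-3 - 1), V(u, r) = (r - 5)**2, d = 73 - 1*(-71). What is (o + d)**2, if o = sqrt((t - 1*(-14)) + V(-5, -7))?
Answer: 20898 + 2592*sqrt(2) ≈ 24564.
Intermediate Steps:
d = 144 (d = 73 + 71 = 144)
V(u, r) = (-5 + r)**2
t = 4 (t = -1*(-4) = 4)
o = 9*sqrt(2) (o = sqrt((4 - 1*(-14)) + (-5 - 7)**2) = sqrt((4 + 14) + (-12)**2) = sqrt(18 + 144) = sqrt(162) = 9*sqrt(2) ≈ 12.728)
(o + d)**2 = (9*sqrt(2) + 144)**2 = (144 + 9*sqrt(2))**2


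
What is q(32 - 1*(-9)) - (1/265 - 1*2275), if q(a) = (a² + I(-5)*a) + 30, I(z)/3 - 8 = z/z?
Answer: 1349644/265 ≈ 5093.0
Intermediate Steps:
I(z) = 27 (I(z) = 24 + 3*(z/z) = 24 + 3*1 = 24 + 3 = 27)
q(a) = 30 + a² + 27*a (q(a) = (a² + 27*a) + 30 = 30 + a² + 27*a)
q(32 - 1*(-9)) - (1/265 - 1*2275) = (30 + (32 - 1*(-9))² + 27*(32 - 1*(-9))) - (1/265 - 1*2275) = (30 + (32 + 9)² + 27*(32 + 9)) - (1/265 - 2275) = (30 + 41² + 27*41) - 1*(-602874/265) = (30 + 1681 + 1107) + 602874/265 = 2818 + 602874/265 = 1349644/265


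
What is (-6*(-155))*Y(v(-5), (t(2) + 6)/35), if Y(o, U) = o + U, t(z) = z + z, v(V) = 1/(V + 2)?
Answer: -310/7 ≈ -44.286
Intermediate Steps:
v(V) = 1/(2 + V)
t(z) = 2*z
Y(o, U) = U + o
(-6*(-155))*Y(v(-5), (t(2) + 6)/35) = (-6*(-155))*((2*2 + 6)/35 + 1/(2 - 5)) = 930*((4 + 6)*(1/35) + 1/(-3)) = 930*(10*(1/35) - ⅓) = 930*(2/7 - ⅓) = 930*(-1/21) = -310/7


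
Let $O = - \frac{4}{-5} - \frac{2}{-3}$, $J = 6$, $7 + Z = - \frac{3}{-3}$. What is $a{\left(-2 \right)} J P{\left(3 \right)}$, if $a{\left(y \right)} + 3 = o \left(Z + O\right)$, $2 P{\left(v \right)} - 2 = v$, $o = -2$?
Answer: $91$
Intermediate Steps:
$Z = -6$ ($Z = -7 - \frac{3}{-3} = -7 - -1 = -7 + 1 = -6$)
$P{\left(v \right)} = 1 + \frac{v}{2}$
$O = \frac{22}{15}$ ($O = \left(-4\right) \left(- \frac{1}{5}\right) - - \frac{2}{3} = \frac{4}{5} + \frac{2}{3} = \frac{22}{15} \approx 1.4667$)
$a{\left(y \right)} = \frac{91}{15}$ ($a{\left(y \right)} = -3 - 2 \left(-6 + \frac{22}{15}\right) = -3 - - \frac{136}{15} = -3 + \frac{136}{15} = \frac{91}{15}$)
$a{\left(-2 \right)} J P{\left(3 \right)} = \frac{91}{15} \cdot 6 \left(1 + \frac{1}{2} \cdot 3\right) = \frac{182 \left(1 + \frac{3}{2}\right)}{5} = \frac{182}{5} \cdot \frac{5}{2} = 91$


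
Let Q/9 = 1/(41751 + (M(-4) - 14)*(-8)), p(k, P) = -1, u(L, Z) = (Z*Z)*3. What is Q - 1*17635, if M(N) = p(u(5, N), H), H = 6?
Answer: -246131692/13957 ≈ -17635.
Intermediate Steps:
u(L, Z) = 3*Z² (u(L, Z) = Z²*3 = 3*Z²)
M(N) = -1
Q = 3/13957 (Q = 9/(41751 + (-1 - 14)*(-8)) = 9/(41751 - 15*(-8)) = 9/(41751 + 120) = 9/41871 = 9*(1/41871) = 3/13957 ≈ 0.00021495)
Q - 1*17635 = 3/13957 - 1*17635 = 3/13957 - 17635 = -246131692/13957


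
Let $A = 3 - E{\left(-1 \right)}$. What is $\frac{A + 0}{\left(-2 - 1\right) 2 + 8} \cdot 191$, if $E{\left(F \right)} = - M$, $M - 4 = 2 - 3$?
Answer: $573$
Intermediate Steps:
$M = 3$ ($M = 4 + \left(2 - 3\right) = 4 - 1 = 3$)
$E{\left(F \right)} = -3$ ($E{\left(F \right)} = \left(-1\right) 3 = -3$)
$A = 6$ ($A = 3 - -3 = 3 + 3 = 6$)
$\frac{A + 0}{\left(-2 - 1\right) 2 + 8} \cdot 191 = \frac{6 + 0}{\left(-2 - 1\right) 2 + 8} \cdot 191 = \frac{6}{\left(-3\right) 2 + 8} \cdot 191 = \frac{6}{-6 + 8} \cdot 191 = \frac{6}{2} \cdot 191 = 6 \cdot \frac{1}{2} \cdot 191 = 3 \cdot 191 = 573$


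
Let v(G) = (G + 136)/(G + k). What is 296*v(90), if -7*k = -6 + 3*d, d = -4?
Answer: 58534/81 ≈ 722.64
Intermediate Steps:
k = 18/7 (k = -(-6 + 3*(-4))/7 = -(-6 - 12)/7 = -1/7*(-18) = 18/7 ≈ 2.5714)
v(G) = (136 + G)/(18/7 + G) (v(G) = (G + 136)/(G + 18/7) = (136 + G)/(18/7 + G))
296*v(90) = 296*(7*(136 + 90)/(18 + 7*90)) = 296*(7*226/(18 + 630)) = 296*(7*226/648) = 296*(7*(1/648)*226) = 296*(791/324) = 58534/81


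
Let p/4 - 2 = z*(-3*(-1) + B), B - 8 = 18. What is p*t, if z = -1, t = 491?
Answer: -53028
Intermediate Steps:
B = 26 (B = 8 + 18 = 26)
p = -108 (p = 8 + 4*(-(-3*(-1) + 26)) = 8 + 4*(-(3 + 26)) = 8 + 4*(-1*29) = 8 + 4*(-29) = 8 - 116 = -108)
p*t = -108*491 = -53028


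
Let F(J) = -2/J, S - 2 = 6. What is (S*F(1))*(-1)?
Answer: 16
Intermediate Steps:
S = 8 (S = 2 + 6 = 8)
(S*F(1))*(-1) = (8*(-2/1))*(-1) = (8*(-2*1))*(-1) = (8*(-2))*(-1) = -16*(-1) = 16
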